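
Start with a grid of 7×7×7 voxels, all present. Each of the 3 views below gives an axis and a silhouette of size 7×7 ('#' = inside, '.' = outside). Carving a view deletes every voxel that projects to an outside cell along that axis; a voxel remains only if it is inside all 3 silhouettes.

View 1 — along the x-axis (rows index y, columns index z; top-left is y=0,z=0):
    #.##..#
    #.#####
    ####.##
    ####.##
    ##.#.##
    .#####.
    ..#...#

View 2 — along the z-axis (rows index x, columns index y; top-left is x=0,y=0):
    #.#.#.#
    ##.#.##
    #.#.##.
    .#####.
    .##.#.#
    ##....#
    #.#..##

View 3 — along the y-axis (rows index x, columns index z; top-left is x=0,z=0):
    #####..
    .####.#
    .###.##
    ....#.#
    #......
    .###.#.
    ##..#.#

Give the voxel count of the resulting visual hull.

full grid |V| = 343
V1 x: intersect with YZ mask (34 set) -- 238 left
V2 z: intersect with XY mask (29 set) -- 136 left
V3 y: intersect with XZ mask (26 set) -- 67 left

remaining voxels: 67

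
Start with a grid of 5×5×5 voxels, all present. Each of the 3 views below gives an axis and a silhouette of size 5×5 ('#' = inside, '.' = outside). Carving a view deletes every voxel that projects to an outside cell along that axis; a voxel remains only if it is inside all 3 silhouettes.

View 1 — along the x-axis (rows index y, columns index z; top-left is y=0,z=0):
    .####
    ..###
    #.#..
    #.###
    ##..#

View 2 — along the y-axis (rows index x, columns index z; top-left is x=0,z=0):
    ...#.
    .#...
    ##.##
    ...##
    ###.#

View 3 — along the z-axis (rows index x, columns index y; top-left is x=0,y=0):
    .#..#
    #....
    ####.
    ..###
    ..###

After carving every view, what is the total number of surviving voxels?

full grid |V| = 125
step 1: project along x, AND mask (16/25) → |grid| = 80
step 2: project along y, AND mask (12/25) → |grid| = 37
step 3: project along z, AND mask (13/25) → |grid| = 22

22 voxels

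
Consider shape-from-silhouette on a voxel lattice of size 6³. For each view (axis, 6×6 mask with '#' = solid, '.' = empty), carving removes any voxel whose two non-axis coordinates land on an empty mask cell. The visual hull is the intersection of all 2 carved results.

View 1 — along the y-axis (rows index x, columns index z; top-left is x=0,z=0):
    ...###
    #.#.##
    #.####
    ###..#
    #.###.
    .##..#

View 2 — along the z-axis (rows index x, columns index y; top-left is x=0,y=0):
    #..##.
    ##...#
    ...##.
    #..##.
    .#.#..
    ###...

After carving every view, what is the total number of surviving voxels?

voxel count = 60

before carving: 216 voxels (6×6×6)
V1 y: intersect with XZ mask (23 set) -- 138 left
V2 z: intersect with XY mask (16 set) -- 60 left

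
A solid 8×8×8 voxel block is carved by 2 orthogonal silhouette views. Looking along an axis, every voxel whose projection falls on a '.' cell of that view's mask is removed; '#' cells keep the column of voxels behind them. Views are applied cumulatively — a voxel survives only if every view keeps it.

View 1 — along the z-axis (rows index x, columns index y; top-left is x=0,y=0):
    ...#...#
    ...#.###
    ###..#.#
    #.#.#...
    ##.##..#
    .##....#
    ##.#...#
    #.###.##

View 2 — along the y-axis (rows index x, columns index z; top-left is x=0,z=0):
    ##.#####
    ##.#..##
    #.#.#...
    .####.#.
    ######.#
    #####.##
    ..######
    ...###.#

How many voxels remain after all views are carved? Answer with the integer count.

before carving: 512 voxels (8×8×8)
[1] z-view keeps 32 columns → grid now 256
[2] y-view keeps 44 columns → grid now 168

voxel count = 168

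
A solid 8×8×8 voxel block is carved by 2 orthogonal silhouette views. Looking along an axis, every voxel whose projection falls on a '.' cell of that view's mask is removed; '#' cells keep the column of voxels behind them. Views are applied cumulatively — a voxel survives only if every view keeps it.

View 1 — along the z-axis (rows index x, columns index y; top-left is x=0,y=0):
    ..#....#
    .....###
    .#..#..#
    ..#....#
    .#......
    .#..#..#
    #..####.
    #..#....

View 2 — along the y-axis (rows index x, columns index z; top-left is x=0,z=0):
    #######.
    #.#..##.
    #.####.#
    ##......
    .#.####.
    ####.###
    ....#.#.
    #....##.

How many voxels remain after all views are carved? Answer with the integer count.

start: 8×8×8 = 512 voxels
  1. axis=2 (XY plane), |mask|=21  ⇒  voxels=168
  2. axis=1 (XZ plane), |mask|=36  ⇒  voxels=90

voxel count = 90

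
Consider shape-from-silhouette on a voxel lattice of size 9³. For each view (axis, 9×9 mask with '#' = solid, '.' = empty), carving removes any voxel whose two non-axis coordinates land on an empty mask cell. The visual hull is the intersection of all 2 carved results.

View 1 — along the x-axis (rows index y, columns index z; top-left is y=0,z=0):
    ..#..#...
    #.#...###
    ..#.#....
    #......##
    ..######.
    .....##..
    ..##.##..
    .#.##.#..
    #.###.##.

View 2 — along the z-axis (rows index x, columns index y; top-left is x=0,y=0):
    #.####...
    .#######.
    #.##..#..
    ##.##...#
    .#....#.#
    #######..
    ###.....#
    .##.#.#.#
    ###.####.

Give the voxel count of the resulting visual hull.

initial block: 9^3 = 729
  1. axis=0 (YZ plane), |mask|=34  ⇒  voxels=306
  2. axis=2 (XY plane), |mask|=47  ⇒  voxels=176

|visual hull| = 176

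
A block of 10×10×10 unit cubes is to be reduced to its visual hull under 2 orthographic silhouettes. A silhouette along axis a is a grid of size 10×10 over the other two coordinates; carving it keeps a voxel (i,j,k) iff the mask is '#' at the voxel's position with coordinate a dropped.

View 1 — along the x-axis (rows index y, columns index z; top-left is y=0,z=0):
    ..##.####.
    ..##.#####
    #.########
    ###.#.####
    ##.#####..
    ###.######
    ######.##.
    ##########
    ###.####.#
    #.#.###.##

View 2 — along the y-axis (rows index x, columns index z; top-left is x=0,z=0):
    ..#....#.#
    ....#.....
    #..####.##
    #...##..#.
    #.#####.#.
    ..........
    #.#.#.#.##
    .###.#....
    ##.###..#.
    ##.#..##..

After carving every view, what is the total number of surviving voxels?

340 voxels

before carving: 1000 voxels (10×10×10)
[1] x-view keeps 79 columns → grid now 790
[2] y-view keeps 43 columns → grid now 340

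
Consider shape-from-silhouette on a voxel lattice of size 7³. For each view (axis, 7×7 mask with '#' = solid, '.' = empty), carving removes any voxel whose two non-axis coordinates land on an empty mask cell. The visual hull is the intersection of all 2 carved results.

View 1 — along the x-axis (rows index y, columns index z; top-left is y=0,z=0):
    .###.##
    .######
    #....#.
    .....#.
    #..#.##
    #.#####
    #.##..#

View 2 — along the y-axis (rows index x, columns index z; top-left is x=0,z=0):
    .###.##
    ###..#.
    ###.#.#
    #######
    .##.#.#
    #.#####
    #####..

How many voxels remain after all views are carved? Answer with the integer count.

before carving: 343 voxels (7×7×7)
carve view 1 (along x, YZ-mask fill 28/49): 196 voxels remain
carve view 2 (along y, XZ-mask fill 36/49): 139 voxels remain

139 voxels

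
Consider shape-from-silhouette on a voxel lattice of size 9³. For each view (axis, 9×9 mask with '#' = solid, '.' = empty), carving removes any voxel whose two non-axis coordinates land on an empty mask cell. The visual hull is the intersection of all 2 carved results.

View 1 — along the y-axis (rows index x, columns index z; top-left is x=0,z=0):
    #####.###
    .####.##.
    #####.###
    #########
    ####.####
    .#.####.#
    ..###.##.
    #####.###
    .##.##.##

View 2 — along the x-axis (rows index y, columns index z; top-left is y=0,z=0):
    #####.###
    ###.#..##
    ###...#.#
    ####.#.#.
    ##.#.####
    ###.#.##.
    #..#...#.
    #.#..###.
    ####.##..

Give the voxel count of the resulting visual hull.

369 voxels

before carving: 729 voxels (9×9×9)
after view 1 [y-axis, 64 of 81 cells solid] → remaining = 576
after view 2 [x-axis, 52 of 81 cells solid] → remaining = 369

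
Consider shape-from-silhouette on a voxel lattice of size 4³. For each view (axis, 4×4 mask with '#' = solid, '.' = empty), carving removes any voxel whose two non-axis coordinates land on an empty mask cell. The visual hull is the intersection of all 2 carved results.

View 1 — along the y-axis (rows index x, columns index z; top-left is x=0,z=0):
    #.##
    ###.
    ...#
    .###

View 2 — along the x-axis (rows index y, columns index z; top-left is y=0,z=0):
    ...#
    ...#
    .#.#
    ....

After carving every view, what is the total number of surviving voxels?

start: 4×4×4 = 64 voxels
  1. axis=1 (XZ plane), |mask|=10  ⇒  voxels=40
  2. axis=0 (YZ plane), |mask|=4  ⇒  voxels=11

remaining voxels: 11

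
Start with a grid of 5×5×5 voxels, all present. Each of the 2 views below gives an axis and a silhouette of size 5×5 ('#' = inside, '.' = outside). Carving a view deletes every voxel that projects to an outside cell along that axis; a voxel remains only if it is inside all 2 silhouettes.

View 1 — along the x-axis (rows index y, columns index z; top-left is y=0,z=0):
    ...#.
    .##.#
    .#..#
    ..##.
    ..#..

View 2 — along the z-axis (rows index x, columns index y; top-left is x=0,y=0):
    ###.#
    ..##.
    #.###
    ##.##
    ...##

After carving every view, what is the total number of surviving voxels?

full grid |V| = 125
V1 x: intersect with YZ mask (9 set) -- 45 left
V2 z: intersect with XY mask (16 set) -- 27 left

|visual hull| = 27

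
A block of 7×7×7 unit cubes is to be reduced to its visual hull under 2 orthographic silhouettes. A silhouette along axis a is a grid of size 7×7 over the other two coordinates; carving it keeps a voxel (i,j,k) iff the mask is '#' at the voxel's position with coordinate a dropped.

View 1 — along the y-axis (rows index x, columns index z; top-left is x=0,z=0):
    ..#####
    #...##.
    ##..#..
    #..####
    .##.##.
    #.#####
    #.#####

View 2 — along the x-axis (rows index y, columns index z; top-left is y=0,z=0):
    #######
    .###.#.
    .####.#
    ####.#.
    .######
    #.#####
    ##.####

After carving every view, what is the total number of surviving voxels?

175 voxels

start: 7×7×7 = 343 voxels
  1. axis=1 (XZ plane), |mask|=32  ⇒  voxels=224
  2. axis=0 (YZ plane), |mask|=39  ⇒  voxels=175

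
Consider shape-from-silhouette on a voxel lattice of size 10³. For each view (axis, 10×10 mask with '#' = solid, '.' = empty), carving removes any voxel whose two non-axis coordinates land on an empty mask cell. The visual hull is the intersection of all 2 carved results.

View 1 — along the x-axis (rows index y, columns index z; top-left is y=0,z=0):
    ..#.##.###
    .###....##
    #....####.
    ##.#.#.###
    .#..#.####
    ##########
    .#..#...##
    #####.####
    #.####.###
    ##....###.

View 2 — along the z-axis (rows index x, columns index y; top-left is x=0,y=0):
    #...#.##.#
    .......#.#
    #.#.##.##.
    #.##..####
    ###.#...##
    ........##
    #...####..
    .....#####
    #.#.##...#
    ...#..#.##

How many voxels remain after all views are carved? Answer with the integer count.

initial block: 10^3 = 1000
  1. axis=0 (YZ plane), |mask|=65  ⇒  voxels=650
  2. axis=2 (XY plane), |mask|=47  ⇒  voxels=307

voxel count = 307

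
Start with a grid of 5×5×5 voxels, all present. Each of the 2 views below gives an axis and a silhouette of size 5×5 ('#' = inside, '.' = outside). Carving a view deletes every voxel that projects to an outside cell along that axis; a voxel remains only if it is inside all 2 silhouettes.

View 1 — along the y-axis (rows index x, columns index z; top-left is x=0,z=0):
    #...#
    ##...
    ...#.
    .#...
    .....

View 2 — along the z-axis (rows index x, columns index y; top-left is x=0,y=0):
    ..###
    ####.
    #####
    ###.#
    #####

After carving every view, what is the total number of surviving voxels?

full grid |V| = 125
V1 y: intersect with XZ mask (6 set) -- 30 left
V2 z: intersect with XY mask (21 set) -- 23 left

remaining voxels: 23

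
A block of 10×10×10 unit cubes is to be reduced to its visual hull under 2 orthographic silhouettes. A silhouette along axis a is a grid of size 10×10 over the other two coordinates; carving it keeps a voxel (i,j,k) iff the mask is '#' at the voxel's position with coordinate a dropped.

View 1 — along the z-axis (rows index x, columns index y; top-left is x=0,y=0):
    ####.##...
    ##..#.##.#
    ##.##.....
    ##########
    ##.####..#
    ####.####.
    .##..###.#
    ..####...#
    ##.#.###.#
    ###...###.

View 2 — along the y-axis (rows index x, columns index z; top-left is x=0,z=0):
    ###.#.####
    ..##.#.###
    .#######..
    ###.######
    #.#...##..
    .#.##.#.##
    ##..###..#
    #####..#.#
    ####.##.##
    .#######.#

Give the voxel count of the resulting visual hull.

remaining voxels: 453

initial block: 10^3 = 1000
after view 1 [z-axis, 65 of 100 cells solid] → remaining = 650
after view 2 [y-axis, 69 of 100 cells solid] → remaining = 453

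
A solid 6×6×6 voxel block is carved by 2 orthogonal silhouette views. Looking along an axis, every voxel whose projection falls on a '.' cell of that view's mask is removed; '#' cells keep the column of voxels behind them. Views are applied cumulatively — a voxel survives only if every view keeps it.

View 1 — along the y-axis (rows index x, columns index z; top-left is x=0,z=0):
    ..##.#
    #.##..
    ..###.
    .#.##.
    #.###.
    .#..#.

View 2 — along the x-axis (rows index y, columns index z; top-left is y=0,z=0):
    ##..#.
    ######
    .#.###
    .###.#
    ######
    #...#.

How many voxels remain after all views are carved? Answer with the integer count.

initial block: 6^3 = 216
  1. axis=1 (XZ plane), |mask|=18  ⇒  voxels=108
  2. axis=0 (YZ plane), |mask|=25  ⇒  voxels=74

voxel count = 74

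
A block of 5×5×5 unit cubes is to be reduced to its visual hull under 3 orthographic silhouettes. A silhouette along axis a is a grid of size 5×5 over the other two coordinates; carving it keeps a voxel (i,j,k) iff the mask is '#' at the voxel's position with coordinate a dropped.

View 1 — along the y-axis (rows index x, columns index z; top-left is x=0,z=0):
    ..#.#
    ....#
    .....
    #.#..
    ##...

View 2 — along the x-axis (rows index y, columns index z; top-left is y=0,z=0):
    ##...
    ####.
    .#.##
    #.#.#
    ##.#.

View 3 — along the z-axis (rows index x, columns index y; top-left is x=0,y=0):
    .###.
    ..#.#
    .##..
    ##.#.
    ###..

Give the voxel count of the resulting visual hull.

15 voxels

initial block: 5^3 = 125
after view 1 [y-axis, 7 of 25 cells solid] → remaining = 35
after view 2 [x-axis, 15 of 25 cells solid] → remaining = 20
after view 3 [z-axis, 13 of 25 cells solid] → remaining = 15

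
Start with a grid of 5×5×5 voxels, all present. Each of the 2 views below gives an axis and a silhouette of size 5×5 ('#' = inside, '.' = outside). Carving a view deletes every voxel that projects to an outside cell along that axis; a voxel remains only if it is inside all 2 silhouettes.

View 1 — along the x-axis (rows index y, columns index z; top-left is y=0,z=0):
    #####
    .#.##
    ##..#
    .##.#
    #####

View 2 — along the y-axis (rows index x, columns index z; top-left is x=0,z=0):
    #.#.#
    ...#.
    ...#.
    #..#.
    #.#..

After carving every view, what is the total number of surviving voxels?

full grid |V| = 125
carve view 1 (along x, YZ-mask fill 19/25): 95 voxels remain
carve view 2 (along y, XZ-mask fill 9/25): 29 voxels remain

remaining voxels: 29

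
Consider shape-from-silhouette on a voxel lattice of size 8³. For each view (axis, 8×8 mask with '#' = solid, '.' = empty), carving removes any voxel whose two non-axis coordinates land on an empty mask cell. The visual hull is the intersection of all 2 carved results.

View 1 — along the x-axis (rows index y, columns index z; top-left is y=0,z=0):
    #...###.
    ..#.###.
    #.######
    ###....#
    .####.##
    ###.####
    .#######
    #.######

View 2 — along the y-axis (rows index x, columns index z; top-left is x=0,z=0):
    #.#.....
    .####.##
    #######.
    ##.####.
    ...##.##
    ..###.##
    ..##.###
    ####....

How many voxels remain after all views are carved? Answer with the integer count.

|visual hull| = 225

start: 8×8×8 = 512 voxels
  1. axis=0 (YZ plane), |mask|=46  ⇒  voxels=368
  2. axis=1 (XZ plane), |mask|=39  ⇒  voxels=225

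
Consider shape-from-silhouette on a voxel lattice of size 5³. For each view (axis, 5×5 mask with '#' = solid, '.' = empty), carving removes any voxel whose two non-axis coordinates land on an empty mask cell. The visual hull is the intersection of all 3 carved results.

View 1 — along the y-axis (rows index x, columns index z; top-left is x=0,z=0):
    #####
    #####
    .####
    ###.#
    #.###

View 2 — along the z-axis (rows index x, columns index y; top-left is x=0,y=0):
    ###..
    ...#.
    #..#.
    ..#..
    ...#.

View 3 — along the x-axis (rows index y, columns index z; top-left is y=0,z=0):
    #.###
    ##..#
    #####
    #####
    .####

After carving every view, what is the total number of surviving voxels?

full grid |V| = 125
V1 y: intersect with XZ mask (22 set) -- 110 left
V2 z: intersect with XY mask (8 set) -- 36 left
V3 x: intersect with YZ mask (21 set) -- 32 left

|visual hull| = 32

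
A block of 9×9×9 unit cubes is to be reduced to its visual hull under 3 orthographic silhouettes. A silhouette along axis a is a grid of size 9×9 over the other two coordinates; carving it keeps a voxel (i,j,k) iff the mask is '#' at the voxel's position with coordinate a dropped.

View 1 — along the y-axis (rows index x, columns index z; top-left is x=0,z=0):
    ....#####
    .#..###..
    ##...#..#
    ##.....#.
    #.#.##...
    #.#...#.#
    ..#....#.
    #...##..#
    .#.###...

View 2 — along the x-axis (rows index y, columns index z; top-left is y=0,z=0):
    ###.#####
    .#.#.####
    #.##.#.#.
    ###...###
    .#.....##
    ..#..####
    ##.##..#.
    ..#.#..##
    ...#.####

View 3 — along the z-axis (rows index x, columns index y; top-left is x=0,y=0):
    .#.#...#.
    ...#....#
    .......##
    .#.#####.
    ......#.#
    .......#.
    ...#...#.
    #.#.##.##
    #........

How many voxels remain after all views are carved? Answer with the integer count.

voxel count = 54

before carving: 729 voxels (9×9×9)
V1 y: intersect with XZ mask (34 set) -- 306 left
V2 x: intersect with YZ mask (47 set) -- 174 left
V3 z: intersect with XY mask (25 set) -- 54 left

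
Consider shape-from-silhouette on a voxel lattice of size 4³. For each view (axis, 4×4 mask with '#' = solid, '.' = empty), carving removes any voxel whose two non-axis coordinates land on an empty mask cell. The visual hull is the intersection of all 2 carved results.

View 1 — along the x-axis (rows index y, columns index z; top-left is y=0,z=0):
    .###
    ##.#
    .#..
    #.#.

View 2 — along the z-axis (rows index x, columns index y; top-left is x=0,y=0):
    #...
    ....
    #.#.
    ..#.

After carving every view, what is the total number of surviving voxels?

remaining voxels: 8

initial block: 4^3 = 64
after view 1 [x-axis, 9 of 16 cells solid] → remaining = 36
after view 2 [z-axis, 4 of 16 cells solid] → remaining = 8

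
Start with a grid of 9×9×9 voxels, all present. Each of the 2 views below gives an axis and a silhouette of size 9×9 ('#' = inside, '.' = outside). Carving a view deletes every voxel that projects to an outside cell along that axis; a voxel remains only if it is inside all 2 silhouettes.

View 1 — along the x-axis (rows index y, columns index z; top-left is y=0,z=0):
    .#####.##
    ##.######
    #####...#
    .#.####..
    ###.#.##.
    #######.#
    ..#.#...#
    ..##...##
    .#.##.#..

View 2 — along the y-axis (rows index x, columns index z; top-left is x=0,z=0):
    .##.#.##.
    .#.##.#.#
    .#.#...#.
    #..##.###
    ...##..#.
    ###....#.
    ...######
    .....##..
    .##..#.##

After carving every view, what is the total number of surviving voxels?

remaining voxels: 225

before carving: 729 voxels (9×9×9)
V1 x: intersect with YZ mask (51 set) -- 459 left
V2 y: intersect with XZ mask (39 set) -- 225 left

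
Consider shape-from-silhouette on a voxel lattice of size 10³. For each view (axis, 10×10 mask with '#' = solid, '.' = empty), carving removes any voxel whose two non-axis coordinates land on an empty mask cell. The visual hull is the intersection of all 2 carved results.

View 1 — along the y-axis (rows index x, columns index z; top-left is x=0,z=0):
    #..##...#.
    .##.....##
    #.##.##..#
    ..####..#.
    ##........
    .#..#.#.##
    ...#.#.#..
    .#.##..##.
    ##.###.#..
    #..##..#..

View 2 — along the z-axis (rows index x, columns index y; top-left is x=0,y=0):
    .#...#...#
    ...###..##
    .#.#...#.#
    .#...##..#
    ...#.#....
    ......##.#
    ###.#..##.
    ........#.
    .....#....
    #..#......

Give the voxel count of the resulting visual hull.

|visual hull| = 132

before carving: 1000 voxels (10×10×10)
step 1: project along y, AND mask (44/100) → |grid| = 440
step 2: project along z, AND mask (31/100) → |grid| = 132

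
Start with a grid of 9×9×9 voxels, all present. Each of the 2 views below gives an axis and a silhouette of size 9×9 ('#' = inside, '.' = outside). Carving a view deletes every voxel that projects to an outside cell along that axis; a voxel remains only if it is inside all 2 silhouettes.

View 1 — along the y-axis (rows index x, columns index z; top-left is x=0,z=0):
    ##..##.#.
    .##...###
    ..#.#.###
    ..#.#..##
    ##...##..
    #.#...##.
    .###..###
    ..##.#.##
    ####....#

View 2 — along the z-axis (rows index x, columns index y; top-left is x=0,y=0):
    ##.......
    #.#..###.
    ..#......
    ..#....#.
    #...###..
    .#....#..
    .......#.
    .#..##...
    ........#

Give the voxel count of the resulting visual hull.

remaining voxels: 98

full grid |V| = 729
  1. axis=1 (XZ plane), |mask|=43  ⇒  voxels=387
  2. axis=2 (XY plane), |mask|=21  ⇒  voxels=98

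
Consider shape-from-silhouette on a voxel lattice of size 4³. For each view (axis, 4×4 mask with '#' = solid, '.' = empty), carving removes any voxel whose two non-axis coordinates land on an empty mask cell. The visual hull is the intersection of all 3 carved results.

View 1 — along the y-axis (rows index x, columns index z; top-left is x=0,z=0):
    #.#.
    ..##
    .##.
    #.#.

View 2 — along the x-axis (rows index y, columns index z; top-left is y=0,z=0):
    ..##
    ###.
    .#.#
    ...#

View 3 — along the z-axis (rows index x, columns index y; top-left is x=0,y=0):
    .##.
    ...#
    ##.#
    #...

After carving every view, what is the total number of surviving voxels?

7 voxels

initial block: 4^3 = 64
step 1: project along y, AND mask (8/16) → |grid| = 32
step 2: project along x, AND mask (8/16) → |grid| = 15
step 3: project along z, AND mask (7/16) → |grid| = 7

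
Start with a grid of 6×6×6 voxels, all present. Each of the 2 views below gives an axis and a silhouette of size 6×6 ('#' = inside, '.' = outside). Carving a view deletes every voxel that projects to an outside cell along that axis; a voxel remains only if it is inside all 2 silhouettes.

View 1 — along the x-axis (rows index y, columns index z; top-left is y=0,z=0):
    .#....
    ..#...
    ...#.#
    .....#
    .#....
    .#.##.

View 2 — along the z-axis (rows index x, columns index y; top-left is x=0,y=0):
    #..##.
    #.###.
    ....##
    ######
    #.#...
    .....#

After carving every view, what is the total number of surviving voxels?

start: 6×6×6 = 216 voxels
carve view 1 (along x, YZ-mask fill 9/36): 54 voxels remain
carve view 2 (along z, XY-mask fill 18/36): 27 voxels remain

|visual hull| = 27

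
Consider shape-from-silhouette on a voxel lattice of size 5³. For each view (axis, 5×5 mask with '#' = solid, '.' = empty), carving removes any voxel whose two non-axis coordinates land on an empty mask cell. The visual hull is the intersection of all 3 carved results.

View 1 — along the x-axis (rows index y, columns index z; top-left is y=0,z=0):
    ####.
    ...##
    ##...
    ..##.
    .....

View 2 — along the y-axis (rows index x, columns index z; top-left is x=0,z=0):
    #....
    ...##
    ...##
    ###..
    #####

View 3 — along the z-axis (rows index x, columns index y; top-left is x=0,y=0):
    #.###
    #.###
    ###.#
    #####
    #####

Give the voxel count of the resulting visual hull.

23 voxels

before carving: 125 voxels (5×5×5)
carve view 1 (along x, YZ-mask fill 10/25): 50 voxels remain
carve view 2 (along y, XZ-mask fill 13/25): 26 voxels remain
carve view 3 (along z, XY-mask fill 22/25): 23 voxels remain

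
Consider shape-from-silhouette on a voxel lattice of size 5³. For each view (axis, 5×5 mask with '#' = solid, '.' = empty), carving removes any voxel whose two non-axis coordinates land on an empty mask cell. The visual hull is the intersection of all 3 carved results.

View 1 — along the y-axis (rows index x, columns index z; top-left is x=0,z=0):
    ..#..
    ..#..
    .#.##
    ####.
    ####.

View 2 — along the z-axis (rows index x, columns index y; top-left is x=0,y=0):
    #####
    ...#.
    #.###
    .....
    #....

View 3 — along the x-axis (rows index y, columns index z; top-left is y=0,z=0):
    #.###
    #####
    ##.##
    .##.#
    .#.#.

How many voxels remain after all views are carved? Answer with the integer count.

initial block: 5^3 = 125
step 1: project along y, AND mask (13/25) → |grid| = 65
step 2: project along z, AND mask (11/25) → |grid| = 22
step 3: project along x, AND mask (18/25) → |grid| = 16

16 voxels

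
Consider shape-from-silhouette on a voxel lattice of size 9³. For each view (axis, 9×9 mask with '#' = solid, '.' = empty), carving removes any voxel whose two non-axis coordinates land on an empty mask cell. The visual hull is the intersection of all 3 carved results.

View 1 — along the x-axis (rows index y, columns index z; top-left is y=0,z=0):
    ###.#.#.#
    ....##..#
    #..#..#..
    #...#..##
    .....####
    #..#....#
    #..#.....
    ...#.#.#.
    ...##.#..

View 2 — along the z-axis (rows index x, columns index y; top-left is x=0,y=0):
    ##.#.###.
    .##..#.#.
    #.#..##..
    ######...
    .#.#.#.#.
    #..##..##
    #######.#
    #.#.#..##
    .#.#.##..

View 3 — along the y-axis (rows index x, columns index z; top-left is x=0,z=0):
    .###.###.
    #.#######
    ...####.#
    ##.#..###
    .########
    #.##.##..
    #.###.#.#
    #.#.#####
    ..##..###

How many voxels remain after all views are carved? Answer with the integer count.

remaining voxels: 112

full grid |V| = 729
after view 1 [x-axis, 31 of 81 cells solid] → remaining = 279
after view 2 [z-axis, 46 of 81 cells solid] → remaining = 162
after view 3 [y-axis, 56 of 81 cells solid] → remaining = 112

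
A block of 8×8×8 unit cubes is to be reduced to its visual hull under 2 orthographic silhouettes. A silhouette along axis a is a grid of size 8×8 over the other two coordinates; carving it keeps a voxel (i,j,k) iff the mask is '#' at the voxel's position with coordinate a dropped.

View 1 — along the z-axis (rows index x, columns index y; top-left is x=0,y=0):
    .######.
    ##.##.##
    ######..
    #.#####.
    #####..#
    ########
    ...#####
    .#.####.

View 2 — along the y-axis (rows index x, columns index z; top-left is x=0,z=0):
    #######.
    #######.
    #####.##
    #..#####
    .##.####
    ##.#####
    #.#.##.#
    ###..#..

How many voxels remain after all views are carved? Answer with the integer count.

299 voxels

before carving: 512 voxels (8×8×8)
  1. axis=2 (XY plane), |mask|=48  ⇒  voxels=384
  2. axis=1 (XZ plane), |mask|=49  ⇒  voxels=299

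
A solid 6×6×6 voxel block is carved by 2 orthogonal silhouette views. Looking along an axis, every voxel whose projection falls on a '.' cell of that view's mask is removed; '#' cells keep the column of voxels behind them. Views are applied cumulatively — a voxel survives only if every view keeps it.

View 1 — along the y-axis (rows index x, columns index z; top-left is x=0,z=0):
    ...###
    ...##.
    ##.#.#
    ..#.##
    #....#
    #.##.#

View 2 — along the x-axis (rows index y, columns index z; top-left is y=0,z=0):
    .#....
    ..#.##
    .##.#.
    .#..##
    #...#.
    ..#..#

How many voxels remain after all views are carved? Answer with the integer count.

39 voxels

before carving: 216 voxels (6×6×6)
V1 y: intersect with XZ mask (18 set) -- 108 left
V2 x: intersect with YZ mask (14 set) -- 39 left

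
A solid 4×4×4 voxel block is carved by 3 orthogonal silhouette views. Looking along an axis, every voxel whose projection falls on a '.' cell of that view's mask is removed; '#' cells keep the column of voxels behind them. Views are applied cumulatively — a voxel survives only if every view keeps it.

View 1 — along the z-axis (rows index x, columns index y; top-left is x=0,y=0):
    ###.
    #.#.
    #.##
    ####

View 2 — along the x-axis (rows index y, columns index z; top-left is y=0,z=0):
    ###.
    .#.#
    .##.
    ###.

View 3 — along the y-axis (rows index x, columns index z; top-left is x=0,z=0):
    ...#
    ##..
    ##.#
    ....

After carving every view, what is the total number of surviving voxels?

full grid |V| = 64
carve view 1 (along z, XY-mask fill 12/16): 48 voxels remain
carve view 2 (along x, YZ-mask fill 10/16): 30 voxels remain
carve view 3 (along y, XZ-mask fill 6/16): 9 voxels remain

remaining voxels: 9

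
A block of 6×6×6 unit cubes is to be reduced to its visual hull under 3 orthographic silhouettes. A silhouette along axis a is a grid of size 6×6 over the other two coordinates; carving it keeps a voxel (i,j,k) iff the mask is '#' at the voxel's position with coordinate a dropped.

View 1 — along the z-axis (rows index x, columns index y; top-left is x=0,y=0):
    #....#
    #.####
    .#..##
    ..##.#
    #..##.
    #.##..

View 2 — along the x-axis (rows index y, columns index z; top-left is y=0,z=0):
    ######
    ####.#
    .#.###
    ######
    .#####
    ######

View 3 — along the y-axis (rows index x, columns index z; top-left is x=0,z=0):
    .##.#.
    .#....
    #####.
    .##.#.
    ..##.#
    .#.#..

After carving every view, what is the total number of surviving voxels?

start: 6×6×6 = 216 voxels
after view 1 [z-axis, 19 of 36 cells solid] → remaining = 114
after view 2 [x-axis, 32 of 36 cells solid] → remaining = 104
after view 3 [y-axis, 17 of 36 cells solid] → remaining = 47

47 voxels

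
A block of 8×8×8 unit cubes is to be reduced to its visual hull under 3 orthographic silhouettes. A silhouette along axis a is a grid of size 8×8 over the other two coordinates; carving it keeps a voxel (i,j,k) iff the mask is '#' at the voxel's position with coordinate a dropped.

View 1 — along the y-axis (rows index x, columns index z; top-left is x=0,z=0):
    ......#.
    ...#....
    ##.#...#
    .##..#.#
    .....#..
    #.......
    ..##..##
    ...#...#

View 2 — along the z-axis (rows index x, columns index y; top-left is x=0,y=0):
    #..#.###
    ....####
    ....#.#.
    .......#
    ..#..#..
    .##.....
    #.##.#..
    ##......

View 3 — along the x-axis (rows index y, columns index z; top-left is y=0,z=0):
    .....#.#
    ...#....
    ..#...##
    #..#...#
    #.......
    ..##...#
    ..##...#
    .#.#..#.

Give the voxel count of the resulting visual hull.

start: 8×8×8 = 512 voxels
carve view 1 (along y, XZ-mask fill 18/64): 144 voxels remain
carve view 2 (along z, XY-mask fill 22/64): 45 voxels remain
carve view 3 (along x, YZ-mask fill 19/64): 19 voxels remain

19 voxels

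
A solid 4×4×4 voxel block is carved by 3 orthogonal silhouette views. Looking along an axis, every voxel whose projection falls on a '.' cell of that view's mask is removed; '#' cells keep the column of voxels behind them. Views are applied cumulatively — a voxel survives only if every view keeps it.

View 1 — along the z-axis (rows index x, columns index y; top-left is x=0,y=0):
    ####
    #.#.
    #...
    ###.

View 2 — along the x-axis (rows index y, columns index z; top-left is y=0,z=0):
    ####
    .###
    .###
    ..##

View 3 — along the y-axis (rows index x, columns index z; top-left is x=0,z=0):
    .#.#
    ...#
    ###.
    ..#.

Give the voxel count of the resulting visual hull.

15 voxels

before carving: 64 voxels (4×4×4)
V1 z: intersect with XY mask (10 set) -- 40 left
V2 x: intersect with YZ mask (12 set) -- 33 left
V3 y: intersect with XZ mask (7 set) -- 15 left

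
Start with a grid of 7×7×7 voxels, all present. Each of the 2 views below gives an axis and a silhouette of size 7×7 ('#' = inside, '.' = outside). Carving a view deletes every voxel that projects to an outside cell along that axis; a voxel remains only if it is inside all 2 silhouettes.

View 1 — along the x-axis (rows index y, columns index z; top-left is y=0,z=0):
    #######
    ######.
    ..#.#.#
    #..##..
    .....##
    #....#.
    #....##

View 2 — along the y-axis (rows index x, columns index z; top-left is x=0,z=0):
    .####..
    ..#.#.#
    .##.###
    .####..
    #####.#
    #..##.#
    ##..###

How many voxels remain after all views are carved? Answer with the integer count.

full grid |V| = 343
[1] x-view keeps 26 columns → grid now 182
[2] y-view keeps 31 columns → grid now 110

remaining voxels: 110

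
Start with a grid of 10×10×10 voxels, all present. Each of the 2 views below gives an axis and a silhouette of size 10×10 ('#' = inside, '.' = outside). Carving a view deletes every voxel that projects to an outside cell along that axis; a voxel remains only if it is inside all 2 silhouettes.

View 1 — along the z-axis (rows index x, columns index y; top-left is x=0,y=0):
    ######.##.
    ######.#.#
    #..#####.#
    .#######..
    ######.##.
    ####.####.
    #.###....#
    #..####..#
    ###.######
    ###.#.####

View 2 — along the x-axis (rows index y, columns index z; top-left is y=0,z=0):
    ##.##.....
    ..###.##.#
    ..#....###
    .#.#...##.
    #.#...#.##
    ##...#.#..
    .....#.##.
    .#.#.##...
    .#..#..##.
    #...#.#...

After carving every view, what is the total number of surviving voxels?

voxel count = 307

start: 10×10×10 = 1000 voxels
after view 1 [z-axis, 74 of 100 cells solid] → remaining = 740
after view 2 [x-axis, 41 of 100 cells solid] → remaining = 307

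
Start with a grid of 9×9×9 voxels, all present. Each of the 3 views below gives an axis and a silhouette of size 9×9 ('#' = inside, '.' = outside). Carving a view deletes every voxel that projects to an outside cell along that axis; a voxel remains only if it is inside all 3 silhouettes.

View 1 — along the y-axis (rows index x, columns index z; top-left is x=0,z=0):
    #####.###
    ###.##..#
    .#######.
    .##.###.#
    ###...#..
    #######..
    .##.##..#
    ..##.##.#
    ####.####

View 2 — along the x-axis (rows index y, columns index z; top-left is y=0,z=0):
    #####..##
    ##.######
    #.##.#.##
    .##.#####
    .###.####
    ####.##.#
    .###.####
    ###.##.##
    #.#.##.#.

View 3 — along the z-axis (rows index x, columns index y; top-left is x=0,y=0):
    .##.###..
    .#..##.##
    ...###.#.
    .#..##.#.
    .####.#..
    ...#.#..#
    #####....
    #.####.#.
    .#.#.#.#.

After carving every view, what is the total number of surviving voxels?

|visual hull| = 195

before carving: 729 voxels (9×9×9)
[1] y-view keeps 56 columns → grid now 504
[2] x-view keeps 61 columns → grid now 381
[3] z-view keeps 41 columns → grid now 195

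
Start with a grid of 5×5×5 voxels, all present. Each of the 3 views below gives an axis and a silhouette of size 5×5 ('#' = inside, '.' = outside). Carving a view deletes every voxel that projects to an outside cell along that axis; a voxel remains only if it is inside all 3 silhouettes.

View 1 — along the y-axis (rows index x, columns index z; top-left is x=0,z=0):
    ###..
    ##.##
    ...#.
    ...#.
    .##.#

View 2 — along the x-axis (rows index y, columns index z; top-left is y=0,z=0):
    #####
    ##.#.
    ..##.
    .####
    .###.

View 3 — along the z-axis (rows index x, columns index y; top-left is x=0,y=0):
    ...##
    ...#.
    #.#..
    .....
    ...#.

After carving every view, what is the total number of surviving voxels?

voxel count = 12

before carving: 125 voxels (5×5×5)
V1 y: intersect with XZ mask (12 set) -- 60 left
V2 x: intersect with YZ mask (17 set) -- 43 left
V3 z: intersect with XY mask (6 set) -- 12 left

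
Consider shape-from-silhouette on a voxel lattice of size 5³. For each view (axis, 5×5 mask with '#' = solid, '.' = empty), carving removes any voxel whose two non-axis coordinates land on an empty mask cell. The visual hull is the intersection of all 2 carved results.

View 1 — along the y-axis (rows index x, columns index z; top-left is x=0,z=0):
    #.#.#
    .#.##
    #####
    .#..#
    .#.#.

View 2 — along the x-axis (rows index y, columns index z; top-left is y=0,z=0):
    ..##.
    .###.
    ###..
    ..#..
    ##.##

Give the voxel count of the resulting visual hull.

start: 5×5×5 = 125 voxels
carve view 1 (along y, XZ-mask fill 15/25): 75 voxels remain
carve view 2 (along x, YZ-mask fill 13/25): 37 voxels remain

voxel count = 37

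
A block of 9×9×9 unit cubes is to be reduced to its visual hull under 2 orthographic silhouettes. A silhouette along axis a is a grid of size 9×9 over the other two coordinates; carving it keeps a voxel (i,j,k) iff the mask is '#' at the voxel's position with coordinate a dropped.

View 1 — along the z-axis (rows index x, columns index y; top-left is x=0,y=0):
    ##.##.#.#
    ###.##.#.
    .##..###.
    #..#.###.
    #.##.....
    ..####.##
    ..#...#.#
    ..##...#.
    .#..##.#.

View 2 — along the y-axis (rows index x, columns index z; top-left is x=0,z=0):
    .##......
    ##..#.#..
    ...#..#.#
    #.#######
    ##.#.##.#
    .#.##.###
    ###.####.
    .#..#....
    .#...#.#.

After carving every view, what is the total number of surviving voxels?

initial block: 9^3 = 729
  1. axis=2 (XY plane), |mask|=41  ⇒  voxels=369
  2. axis=1 (XZ plane), |mask|=41  ⇒  voxels=184

|visual hull| = 184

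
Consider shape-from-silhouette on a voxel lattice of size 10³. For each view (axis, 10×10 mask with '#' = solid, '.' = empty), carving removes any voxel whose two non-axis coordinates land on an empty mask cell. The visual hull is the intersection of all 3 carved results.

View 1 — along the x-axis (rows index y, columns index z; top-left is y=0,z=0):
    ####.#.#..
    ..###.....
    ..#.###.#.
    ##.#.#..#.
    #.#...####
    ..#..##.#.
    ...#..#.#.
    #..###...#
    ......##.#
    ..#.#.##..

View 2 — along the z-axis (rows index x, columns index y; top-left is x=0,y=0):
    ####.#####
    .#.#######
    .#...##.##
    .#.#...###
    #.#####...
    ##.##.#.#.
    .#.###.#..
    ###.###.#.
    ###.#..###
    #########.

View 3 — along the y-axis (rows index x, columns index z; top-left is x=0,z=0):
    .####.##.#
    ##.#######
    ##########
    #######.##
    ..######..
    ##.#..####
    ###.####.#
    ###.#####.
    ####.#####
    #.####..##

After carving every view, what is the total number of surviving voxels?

start: 10×10×10 = 1000 voxels
V1 x: intersect with YZ mask (44 set) -- 440 left
V2 z: intersect with XY mask (67 set) -- 288 left
V3 y: intersect with XZ mask (80 set) -- 228 left

remaining voxels: 228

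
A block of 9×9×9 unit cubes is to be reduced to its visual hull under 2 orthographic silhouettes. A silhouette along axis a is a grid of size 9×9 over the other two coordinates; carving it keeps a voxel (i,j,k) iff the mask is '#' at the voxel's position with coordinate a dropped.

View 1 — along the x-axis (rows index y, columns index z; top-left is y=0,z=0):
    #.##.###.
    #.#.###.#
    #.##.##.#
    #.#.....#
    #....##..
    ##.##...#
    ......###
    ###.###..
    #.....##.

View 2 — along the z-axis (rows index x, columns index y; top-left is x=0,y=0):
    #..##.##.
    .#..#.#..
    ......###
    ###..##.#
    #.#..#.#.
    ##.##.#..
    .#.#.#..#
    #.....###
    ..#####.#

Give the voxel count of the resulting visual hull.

|visual hull| = 176

start: 9×9×9 = 729 voxels
after view 1 [x-axis, 41 of 81 cells solid] → remaining = 369
after view 2 [z-axis, 40 of 81 cells solid] → remaining = 176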